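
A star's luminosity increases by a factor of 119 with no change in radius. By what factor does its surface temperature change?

factor ≈ 3.30

P ∝ T⁴ ⇒ T ∝ P^(1/4), so T scales by (119)^(1/4) = 3.30.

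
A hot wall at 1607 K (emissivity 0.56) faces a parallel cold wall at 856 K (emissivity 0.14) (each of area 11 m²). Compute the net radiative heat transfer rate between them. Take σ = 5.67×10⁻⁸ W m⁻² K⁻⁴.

Q ≈ 4.82×10^5 W

For two large parallel gray plates, q = σ(T₁⁴ − T₂⁴) / (1/ε₁ + 1/ε₂ − 1).
1/ε₁ + 1/ε₂ − 1 = 1/0.56 + 1/0.14 − 1 = 7.929.
T₁⁴ − T₂⁴ = 6.67×10^12 − 5.37×10^11 = 6.13×10^12 K⁴.
q = 5.67×10⁻⁸ × 6.13×10^12 / 7.929 = 43900 W/m².
Q = q·A = 43900 × 11 = 4.82×10^5 W.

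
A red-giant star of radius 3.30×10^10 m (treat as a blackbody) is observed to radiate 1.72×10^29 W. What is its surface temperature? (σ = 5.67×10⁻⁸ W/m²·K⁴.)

T ≈ 3860 K

A = 4πr² = 4π × (3.30×10^10)² = 1.37×10^22 m².
From P = σAT⁴, T = (P / σA)^(1/4) = (1.72×10^29 / (5.67×10⁻⁸ × 1.37×10^22))^(1/4).
T = (2.22×10^14)^(1/4) = 3860 K.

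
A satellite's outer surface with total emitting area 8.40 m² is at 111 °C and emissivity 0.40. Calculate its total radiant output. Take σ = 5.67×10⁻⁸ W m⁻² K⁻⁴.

111 °C = 384 K.
Stefan–Boltzmann: P = εσAT⁴ = 0.40 × 5.67×10⁻⁸ × 8.40 × (384)⁴ = 0.40 × 5.67×10⁻⁸ × 8.40 × 2.17×10^10.
P = 4140 W.

P ≈ 4140 W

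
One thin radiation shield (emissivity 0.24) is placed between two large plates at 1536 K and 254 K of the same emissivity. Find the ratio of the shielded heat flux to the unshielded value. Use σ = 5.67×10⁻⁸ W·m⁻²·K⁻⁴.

ratio ≈ 0.500

With N identical shields there are N+1 = 2 gaps in series, each with the same radiative resistance, so the flux falls to 1/(N+1) of its unshielded value.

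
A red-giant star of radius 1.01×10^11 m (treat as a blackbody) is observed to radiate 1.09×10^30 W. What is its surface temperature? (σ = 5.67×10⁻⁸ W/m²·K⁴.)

A = 4πr² = 4π × (1.01×10^11)² = 1.28×10^23 m².
From P = σAT⁴, T = (P / σA)^(1/4) = (1.09×10^30 / (5.67×10⁻⁸ × 1.28×10^23))^(1/4).
T = (1.50×10^14)^(1/4) = 3500 K.

T ≈ 3500 K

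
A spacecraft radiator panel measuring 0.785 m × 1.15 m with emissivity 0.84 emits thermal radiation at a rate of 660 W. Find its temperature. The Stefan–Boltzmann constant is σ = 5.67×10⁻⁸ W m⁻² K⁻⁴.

A = 0.785 × 1.15 = 0.903 m².
From P = εσAT⁴, T = (P / εσA)^(1/4) = (660 / (0.84 × 5.67×10⁻⁸ × 0.903))^(1/4).
T = (1.54×10^10)^(1/4) = 352 K.

T ≈ 352 K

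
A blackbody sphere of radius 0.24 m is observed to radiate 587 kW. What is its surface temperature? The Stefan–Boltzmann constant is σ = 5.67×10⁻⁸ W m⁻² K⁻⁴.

A = 4πr² = 4π × (0.24)² = 0.724 m².
From P = σAT⁴, T = (P / σA)^(1/4) = (5.87×10^5 / (5.67×10⁻⁸ × 0.724))^(1/4).
T = (1.43×10^13)^(1/4) = 1940 K.

T ≈ 1940 K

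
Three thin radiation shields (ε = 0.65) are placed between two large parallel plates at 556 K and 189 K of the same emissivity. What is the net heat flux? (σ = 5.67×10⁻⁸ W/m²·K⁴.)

Each of the 4 gaps contributes resistance (2/ε − 1) = 2/0.65 − 1 = 2.077; total = 8.308.
q = σ(T₁⁴ − T₂⁴) / 8.308 = 5.67×10⁻⁸ × 9.43×10^10 / 8.308 = 644 W/m².

q ≈ 644 W/m²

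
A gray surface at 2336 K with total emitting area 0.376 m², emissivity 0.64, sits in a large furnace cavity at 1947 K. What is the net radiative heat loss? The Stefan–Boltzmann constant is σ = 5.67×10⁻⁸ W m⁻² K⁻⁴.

Q = εσA(T⁴ − T_s⁴). T⁴ − T_s⁴ = (2336)⁴ − (1947)⁴ = 2.98×10^13 − 1.44×10^13 = 1.54×10^13 K⁴.
Q = 0.64 × 5.67×10⁻⁸ × 0.376 × 1.54×10^13 = 2.10×10^5 W.

Q ≈ 2.10×10^5 W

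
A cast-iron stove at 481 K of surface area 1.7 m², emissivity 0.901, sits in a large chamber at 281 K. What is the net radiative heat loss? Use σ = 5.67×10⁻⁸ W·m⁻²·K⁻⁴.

Q ≈ 4110 W

Q = εσA(T⁴ − T_s⁴). T⁴ − T_s⁴ = (481)⁴ − (281)⁴ = 5.35×10^10 − 6.23×10^9 = 4.73×10^10 K⁴.
Q = 0.901 × 5.67×10⁻⁸ × 1.70 × 4.73×10^10 = 4110 W.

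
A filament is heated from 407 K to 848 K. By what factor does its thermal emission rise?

ratio ≈ 18.8

P ∝ T⁴, so the ratio is (848/407)⁴ = (2.084)⁴ = 18.8.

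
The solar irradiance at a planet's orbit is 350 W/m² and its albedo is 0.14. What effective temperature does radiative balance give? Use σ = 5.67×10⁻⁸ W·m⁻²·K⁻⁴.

T ≈ 191 K

Power absorbed = (1−a)S·πR²; power emitted = 4πR²σT⁴. Equating and cancelling πR²:
T = ((1−a)S / 4σ)^(1/4) = (301 / (4 × 5.67×10⁻⁸))^(1/4) = (1.33×10^9)^(1/4).
T = 191 K.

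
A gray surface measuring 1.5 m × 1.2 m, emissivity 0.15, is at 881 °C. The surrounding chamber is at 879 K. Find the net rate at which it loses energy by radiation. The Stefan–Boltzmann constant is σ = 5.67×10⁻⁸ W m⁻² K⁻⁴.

Q ≈ 18000 W

A = 1.5 × 1.2 = 1.80 m².
Convert: 881 °C = 1154 K.
Q = εσA(T⁴ − T_s⁴). T⁴ − T_s⁴ = (1154)⁴ − (879)⁴ = 1.77×10^12 − 5.97×10^11 = 1.18×10^12 K⁴.
Q = 0.15 × 5.67×10⁻⁸ × 1.80 × 1.18×10^12 = 18000 W.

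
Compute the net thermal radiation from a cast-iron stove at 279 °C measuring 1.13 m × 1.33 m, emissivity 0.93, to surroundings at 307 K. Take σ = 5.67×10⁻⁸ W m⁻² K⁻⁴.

Q ≈ 6650 W

A = 1.13 × 1.33 = 1.50 m².
Convert: 279 °C = 552 K.
Q = εσA(T⁴ − T_s⁴). T⁴ − T_s⁴ = (552)⁴ − (307)⁴ = 9.28×10^10 − 8.88×10^9 = 8.40×10^10 K⁴.
Q = 0.93 × 5.67×10⁻⁸ × 1.50 × 8.40×10^10 = 6650 W.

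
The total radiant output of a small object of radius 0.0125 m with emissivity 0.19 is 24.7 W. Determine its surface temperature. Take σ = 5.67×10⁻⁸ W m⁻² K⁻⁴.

A = 4πr² = 4π × (0.0125)² = 1.96×10^-3 m².
From P = εσAT⁴, T = (P / εσA)^(1/4) = (24.7 / (0.19 × 5.67×10⁻⁸ × 1.96×10^-3))^(1/4).
T = (1.17×10^12)^(1/4) = 1040 K.

T ≈ 1040 K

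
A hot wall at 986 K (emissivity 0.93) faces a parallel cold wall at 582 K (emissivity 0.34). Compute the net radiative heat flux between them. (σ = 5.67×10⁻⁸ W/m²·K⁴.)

q ≈ 15600 W/m²

For two large parallel gray plates, q = σ(T₁⁴ − T₂⁴) / (1/ε₁ + 1/ε₂ − 1).
1/ε₁ + 1/ε₂ − 1 = 1/0.93 + 1/0.34 − 1 = 3.016.
T₁⁴ − T₂⁴ = 9.45×10^11 − 1.15×10^11 = 8.30×10^11 K⁴.
q = 5.67×10⁻⁸ × 8.30×10^11 / 3.016 = 15600 W/m².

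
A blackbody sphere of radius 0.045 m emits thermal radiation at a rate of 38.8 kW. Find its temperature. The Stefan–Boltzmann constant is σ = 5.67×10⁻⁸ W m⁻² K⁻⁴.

A = 4πr² = 4π × (0.045)² = 0.0254 m².
From P = σAT⁴, T = (P / σA)^(1/4) = (38800 / (5.67×10⁻⁸ × 0.0254))^(1/4).
T = (2.69×10^13)^(1/4) = 2280 K.

T ≈ 2280 K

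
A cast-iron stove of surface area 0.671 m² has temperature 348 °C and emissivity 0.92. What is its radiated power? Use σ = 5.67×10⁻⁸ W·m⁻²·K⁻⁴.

348 °C = 621 K.
Stefan–Boltzmann: P = εσAT⁴ = 0.92 × 5.67×10⁻⁸ × 0.671 × (621)⁴ = 0.92 × 5.67×10⁻⁸ × 0.671 × 1.49×10^11.
P = 5210 W.

P ≈ 5210 W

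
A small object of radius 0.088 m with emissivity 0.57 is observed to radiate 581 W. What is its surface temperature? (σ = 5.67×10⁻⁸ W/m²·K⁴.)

A = 4πr² = 4π × (0.088)² = 0.0973 m².
From P = εσAT⁴, T = (P / εσA)^(1/4) = (581 / (0.57 × 5.67×10⁻⁸ × 0.0973))^(1/4).
T = (1.85×10^11)^(1/4) = 656 K.

T ≈ 656 K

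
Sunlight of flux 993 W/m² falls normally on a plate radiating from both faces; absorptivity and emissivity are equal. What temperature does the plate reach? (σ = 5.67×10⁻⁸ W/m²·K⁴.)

T ≈ 306 K

Absorbed flux αS = emitted flux 2εσT⁴ per unit area; with α = ε this gives T = (S/2σ)^(1/4).
T = (993 / (2 × 5.67×10⁻⁸))^(1/4) = (8.76×10^9)^(1/4).
T = 306 K.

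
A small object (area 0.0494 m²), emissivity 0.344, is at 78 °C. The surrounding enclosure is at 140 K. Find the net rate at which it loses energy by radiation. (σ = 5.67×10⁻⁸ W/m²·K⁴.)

Q ≈ 14.3 W

Convert: 78 °C = 351 K.
Q = εσA(T⁴ − T_s⁴). T⁴ − T_s⁴ = (351)⁴ − (140)⁴ = 1.52×10^10 − 3.84×10^8 = 1.48×10^10 K⁴.
Q = 0.344 × 5.67×10⁻⁸ × 0.0494 × 1.48×10^10 = 14.3 W.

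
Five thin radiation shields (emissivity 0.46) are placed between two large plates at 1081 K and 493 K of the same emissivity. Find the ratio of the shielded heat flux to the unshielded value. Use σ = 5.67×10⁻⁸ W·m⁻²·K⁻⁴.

ratio ≈ 0.167

With N identical shields there are N+1 = 6 gaps in series, each with the same radiative resistance, so the flux falls to 1/(N+1) of its unshielded value.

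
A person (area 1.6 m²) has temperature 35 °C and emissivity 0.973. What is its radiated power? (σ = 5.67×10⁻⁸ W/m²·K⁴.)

35 °C = 308 K.
P = εσAT⁴ = 0.973 × 5.67×10⁻⁸ × 1.60 × (308)⁴ = 0.973 × 5.67×10⁻⁸ × 1.60 × 9.00×10^9.
P = 794 W.

P ≈ 794 W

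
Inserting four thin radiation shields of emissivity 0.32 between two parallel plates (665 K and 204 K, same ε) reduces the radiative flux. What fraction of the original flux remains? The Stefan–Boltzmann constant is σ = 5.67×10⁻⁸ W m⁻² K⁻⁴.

With N identical shields there are N+1 = 5 gaps in series, each with the same radiative resistance, so the flux falls to 1/(N+1) of its unshielded value.

ratio ≈ 0.200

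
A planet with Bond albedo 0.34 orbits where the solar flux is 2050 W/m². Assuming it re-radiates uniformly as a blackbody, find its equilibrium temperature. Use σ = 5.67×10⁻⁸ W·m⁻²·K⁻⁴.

Power absorbed = (1−a)S·πR²; power emitted = 4πR²σT⁴. Equating and cancelling πR²:
T = ((1−a)S / 4σ)^(1/4) = (1350 / (4 × 5.67×10⁻⁸))^(1/4) = (5.97×10^9)^(1/4).
T = 278 K.

T ≈ 278 K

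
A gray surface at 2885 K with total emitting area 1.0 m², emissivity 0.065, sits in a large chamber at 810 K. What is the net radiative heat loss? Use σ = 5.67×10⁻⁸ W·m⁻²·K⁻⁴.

Q = εσA(T⁴ − T_s⁴). T⁴ − T_s⁴ = (2885)⁴ − (810)⁴ = 6.93×10^13 − 4.30×10^11 = 6.88×10^13 K⁴.
Q = 0.065 × 5.67×10⁻⁸ × 1.00 × 6.88×10^13 = 2.54×10^5 W.

Q ≈ 2.54×10^5 W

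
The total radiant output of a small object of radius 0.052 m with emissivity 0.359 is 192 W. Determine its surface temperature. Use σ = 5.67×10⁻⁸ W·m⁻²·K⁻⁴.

T ≈ 726 K

A = 4πr² = 4π × (0.052)² = 0.0340 m².
From P = εσAT⁴, T = (P / εσA)^(1/4) = (192 / (0.359 × 5.67×10⁻⁸ × 0.0340))^(1/4).
T = (2.78×10^11)^(1/4) = 726 K.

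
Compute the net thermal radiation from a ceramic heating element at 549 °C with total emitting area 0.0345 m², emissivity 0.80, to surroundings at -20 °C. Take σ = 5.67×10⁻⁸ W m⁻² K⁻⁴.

Q ≈ 708 W

Convert: 549 °C = 822 K; -20 °C = 253 K.
Q = εσA(T⁴ − T_s⁴). T⁴ − T_s⁴ = (822)⁴ − (253)⁴ = 4.57×10^11 − 4.10×10^9 = 4.52×10^11 K⁴.
Q = 0.80 × 5.67×10⁻⁸ × 0.0345 × 4.52×10^11 = 708 W.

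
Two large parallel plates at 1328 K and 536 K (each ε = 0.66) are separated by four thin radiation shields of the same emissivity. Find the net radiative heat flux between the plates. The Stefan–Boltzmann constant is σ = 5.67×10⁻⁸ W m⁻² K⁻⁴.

Each of the 5 gaps contributes resistance (2/ε − 1) = 2/0.66 − 1 = 2.030; total = 10.15.
q = σ(T₁⁴ − T₂⁴) / 10.15 = 5.67×10⁻⁸ × 3.03×10^12 / 10.15 = 16900 W/m².

q ≈ 16900 W/m²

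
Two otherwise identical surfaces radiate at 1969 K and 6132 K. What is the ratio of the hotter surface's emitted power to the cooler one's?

ratio ≈ 94.1

P ∝ T⁴, so the ratio is (6132/1969)⁴ = (3.114)⁴ = 94.1.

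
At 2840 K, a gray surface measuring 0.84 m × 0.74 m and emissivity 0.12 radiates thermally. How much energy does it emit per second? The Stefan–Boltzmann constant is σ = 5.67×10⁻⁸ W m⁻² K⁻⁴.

A = 0.84 × 0.74 = 0.622 m².
P = εσAT⁴ = 0.12 × 5.67×10⁻⁸ × 0.622 × (2840)⁴ = 0.12 × 5.67×10⁻⁸ × 0.622 × 6.51×10^13.
P = 2.75×10^5 W.

P ≈ 2.75×10^5 W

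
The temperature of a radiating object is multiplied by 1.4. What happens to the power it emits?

factor ≈ 3.84

P ∝ T⁴, so the power scales as (1.4)⁴ = 3.84.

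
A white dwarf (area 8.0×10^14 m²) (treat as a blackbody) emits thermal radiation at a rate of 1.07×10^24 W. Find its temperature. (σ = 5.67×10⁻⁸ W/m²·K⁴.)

T ≈ 12400 K

From P = σAT⁴, T = (P / σA)^(1/4) = (1.07×10^24 / (5.67×10⁻⁸ × 8.00×10^14))^(1/4).
T = (2.36×10^16)^(1/4) = 12400 K.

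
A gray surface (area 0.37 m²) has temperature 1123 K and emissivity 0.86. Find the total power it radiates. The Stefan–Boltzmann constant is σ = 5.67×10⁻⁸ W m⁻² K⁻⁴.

P ≈ 28700 W

Stefan–Boltzmann: P = εσAT⁴ = 0.86 × 5.67×10⁻⁸ × 0.370 × (1123)⁴ = 0.86 × 5.67×10⁻⁸ × 0.370 × 1.59×10^12.
P = 28700 W.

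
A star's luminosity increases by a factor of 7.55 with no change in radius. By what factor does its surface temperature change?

P ∝ T⁴ ⇒ T ∝ P^(1/4), so T scales by (7.55)^(1/4) = 1.66.

factor ≈ 1.66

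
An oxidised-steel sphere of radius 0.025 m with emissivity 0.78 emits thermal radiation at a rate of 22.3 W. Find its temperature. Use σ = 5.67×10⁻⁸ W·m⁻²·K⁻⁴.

A = 4πr² = 4π × (0.025)² = 7.85×10^-3 m².
From P = εσAT⁴, T = (P / εσA)^(1/4) = (22.3 / (0.78 × 5.67×10⁻⁸ × 7.85×10^-3))^(1/4).
T = (6.42×10^10)^(1/4) = 503 K.

T ≈ 503 K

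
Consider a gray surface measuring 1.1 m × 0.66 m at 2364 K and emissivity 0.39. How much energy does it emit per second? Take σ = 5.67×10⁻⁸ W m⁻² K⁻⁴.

A = 1.1 × 0.66 = 0.726 m².
Stefan–Boltzmann: P = εσAT⁴ = 0.39 × 5.67×10⁻⁸ × 0.726 × (2364)⁴ = 0.39 × 5.67×10⁻⁸ × 0.726 × 3.12×10^13.
P = 5.01×10^5 W.

P ≈ 5.01×10^5 W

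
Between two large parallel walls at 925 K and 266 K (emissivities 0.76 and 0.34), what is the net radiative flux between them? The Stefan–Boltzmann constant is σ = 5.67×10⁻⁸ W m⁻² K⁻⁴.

q ≈ 12700 W/m²

For two large parallel gray plates, q = σ(T₁⁴ − T₂⁴) / (1/ε₁ + 1/ε₂ − 1).
1/ε₁ + 1/ε₂ − 1 = 1/0.76 + 1/0.34 − 1 = 3.257.
T₁⁴ − T₂⁴ = 7.32×10^11 − 5.01×10^9 = 7.27×10^11 K⁴.
q = 5.67×10⁻⁸ × 7.27×10^11 / 3.257 = 12700 W/m².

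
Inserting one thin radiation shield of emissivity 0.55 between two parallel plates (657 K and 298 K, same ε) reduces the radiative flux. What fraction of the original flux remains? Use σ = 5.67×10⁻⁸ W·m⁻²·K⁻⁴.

With N identical shields there are N+1 = 2 gaps in series, each with the same radiative resistance, so the flux falls to 1/(N+1) of its unshielded value.

ratio ≈ 0.500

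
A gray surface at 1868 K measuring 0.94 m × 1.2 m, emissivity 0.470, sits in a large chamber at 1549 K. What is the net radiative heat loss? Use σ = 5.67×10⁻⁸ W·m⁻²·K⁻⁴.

Q ≈ 1.93×10^5 W

A = 0.94 × 1.2 = 1.13 m².
Q = εσA(T⁴ − T_s⁴). T⁴ − T_s⁴ = (1868)⁴ − (1549)⁴ = 1.22×10^13 − 5.76×10^12 = 6.42×10^12 K⁴.
Q = 0.470 × 5.67×10⁻⁸ × 1.13 × 6.42×10^12 = 1.93×10^5 W.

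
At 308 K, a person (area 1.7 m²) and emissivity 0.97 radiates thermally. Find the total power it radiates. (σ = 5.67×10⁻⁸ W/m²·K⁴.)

P ≈ 841 W

Stefan–Boltzmann: P = εσAT⁴ = 0.97 × 5.67×10⁻⁸ × 1.70 × (308)⁴ = 0.97 × 5.67×10⁻⁸ × 1.70 × 9.00×10^9.
P = 841 W.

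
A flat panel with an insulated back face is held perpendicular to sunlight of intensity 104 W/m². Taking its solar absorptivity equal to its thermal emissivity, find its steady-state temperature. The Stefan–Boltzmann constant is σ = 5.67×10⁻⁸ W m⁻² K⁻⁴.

T ≈ 207 K

Absorbed flux αS = emitted flux εσT⁴ (one radiating face); with α = ε, T = (S/σ)^(1/4).
T = (104 / 5.67×10⁻⁸)^(1/4) = (1.83×10^9)^(1/4).
T = 207 K.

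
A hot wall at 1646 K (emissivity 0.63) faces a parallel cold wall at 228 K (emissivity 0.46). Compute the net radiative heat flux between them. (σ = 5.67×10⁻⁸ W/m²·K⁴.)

For two large parallel gray plates, q = σ(T₁⁴ − T₂⁴) / (1/ε₁ + 1/ε₂ − 1).
1/ε₁ + 1/ε₂ − 1 = 1/0.63 + 1/0.46 − 1 = 2.761.
T₁⁴ − T₂⁴ = 7.34×10^12 − 2.70×10^9 = 7.34×10^12 K⁴.
q = 5.67×10⁻⁸ × 7.34×10^12 / 2.761 = 1.51×10^5 W/m².

q ≈ 1.51×10^5 W/m²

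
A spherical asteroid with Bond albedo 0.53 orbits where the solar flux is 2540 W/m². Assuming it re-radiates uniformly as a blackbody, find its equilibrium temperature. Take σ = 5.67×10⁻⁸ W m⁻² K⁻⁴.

Power absorbed = (1−a)S·πR²; power emitted = 4πR²σT⁴. Equating and cancelling πR²:
T = ((1−a)S / 4σ)^(1/4) = (1190 / (4 × 5.67×10⁻⁸))^(1/4) = (5.26×10^9)^(1/4).
T = 269 K.

T ≈ 269 K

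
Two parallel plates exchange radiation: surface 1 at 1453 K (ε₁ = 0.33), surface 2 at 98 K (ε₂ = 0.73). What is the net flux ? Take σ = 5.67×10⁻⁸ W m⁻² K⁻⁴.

q ≈ 74300 W/m²

For two large parallel gray plates, q = σ(T₁⁴ − T₂⁴) / (1/ε₁ + 1/ε₂ − 1).
1/ε₁ + 1/ε₂ − 1 = 1/0.33 + 1/0.73 − 1 = 3.400.
T₁⁴ − T₂⁴ = 4.46×10^12 − 9.22×10^7 = 4.46×10^12 K⁴.
q = 5.67×10⁻⁸ × 4.46×10^12 / 3.400 = 74300 W/m².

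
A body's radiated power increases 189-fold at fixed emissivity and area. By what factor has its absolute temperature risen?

P ∝ T⁴ ⇒ T ∝ P^(1/4), so T scales by (189)^(1/4) = 3.71.

factor ≈ 3.71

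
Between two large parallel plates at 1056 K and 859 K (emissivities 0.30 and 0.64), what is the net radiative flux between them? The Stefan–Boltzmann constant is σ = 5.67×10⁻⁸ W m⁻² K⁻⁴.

q ≈ 10200 W/m²

For two large parallel gray plates, q = σ(T₁⁴ − T₂⁴) / (1/ε₁ + 1/ε₂ − 1).
1/ε₁ + 1/ε₂ − 1 = 1/0.30 + 1/0.64 − 1 = 3.896.
T₁⁴ − T₂⁴ = 1.24×10^12 − 5.44×10^11 = 6.99×10^11 K⁴.
q = 5.67×10⁻⁸ × 6.99×10^11 / 3.896 = 10200 W/m².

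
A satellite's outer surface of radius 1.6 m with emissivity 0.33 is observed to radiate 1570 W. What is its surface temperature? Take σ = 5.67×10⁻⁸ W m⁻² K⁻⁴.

A = 4πr² = 4π × (1.6)² = 32.2 m².
From P = εσAT⁴, T = (P / εσA)^(1/4) = (1570 / (0.33 × 5.67×10⁻⁸ × 32.2))^(1/4).
T = (2.61×10^9)^(1/4) = 226 K.

T ≈ 226 K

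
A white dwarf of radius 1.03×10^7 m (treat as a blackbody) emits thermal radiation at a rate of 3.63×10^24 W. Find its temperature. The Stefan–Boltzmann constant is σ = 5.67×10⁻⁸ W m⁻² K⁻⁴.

T ≈ 14800 K

A = 4πr² = 4π × (1.03×10^7)² = 1.33×10^15 m².
From P = σAT⁴, T = (P / σA)^(1/4) = (3.63×10^24 / (5.67×10⁻⁸ × 1.33×10^15))^(1/4).
T = (4.80×10^16)^(1/4) = 14800 K.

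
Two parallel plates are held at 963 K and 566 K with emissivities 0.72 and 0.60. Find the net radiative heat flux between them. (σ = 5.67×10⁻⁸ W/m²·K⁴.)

q ≈ 20900 W/m²

For two large parallel gray plates, q = σ(T₁⁴ − T₂⁴) / (1/ε₁ + 1/ε₂ − 1).
1/ε₁ + 1/ε₂ − 1 = 1/0.72 + 1/0.60 − 1 = 2.056.
T₁⁴ − T₂⁴ = 8.60×10^11 − 1.03×10^11 = 7.57×10^11 K⁴.
q = 5.67×10⁻⁸ × 7.57×10^11 / 2.056 = 20900 W/m².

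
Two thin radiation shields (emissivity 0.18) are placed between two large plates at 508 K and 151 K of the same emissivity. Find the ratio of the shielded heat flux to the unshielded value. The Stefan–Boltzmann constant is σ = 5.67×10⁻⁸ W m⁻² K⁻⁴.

ratio ≈ 0.333

With N identical shields there are N+1 = 3 gaps in series, each with the same radiative resistance, so the flux falls to 1/(N+1) of its unshielded value.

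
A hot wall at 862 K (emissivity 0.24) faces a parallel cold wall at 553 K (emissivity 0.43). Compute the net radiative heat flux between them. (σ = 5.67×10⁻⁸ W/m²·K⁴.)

For two large parallel gray plates, q = σ(T₁⁴ − T₂⁴) / (1/ε₁ + 1/ε₂ − 1).
1/ε₁ + 1/ε₂ − 1 = 1/0.24 + 1/0.43 − 1 = 5.492.
T₁⁴ − T₂⁴ = 5.52×10^11 − 9.35×10^10 = 4.59×10^11 K⁴.
q = 5.67×10⁻⁸ × 4.59×10^11 / 5.492 = 4730 W/m².

q ≈ 4730 W/m²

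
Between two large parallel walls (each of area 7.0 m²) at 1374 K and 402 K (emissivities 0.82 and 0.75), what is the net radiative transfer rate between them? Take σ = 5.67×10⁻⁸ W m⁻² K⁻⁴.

For two large parallel gray plates, q = σ(T₁⁴ − T₂⁴) / (1/ε₁ + 1/ε₂ − 1).
1/ε₁ + 1/ε₂ − 1 = 1/0.82 + 1/0.75 − 1 = 1.553.
T₁⁴ − T₂⁴ = 3.56×10^12 − 2.61×10^10 = 3.54×10^12 K⁴.
q = 5.67×10⁻⁸ × 3.54×10^12 / 1.553 = 1.29×10^5 W/m².
Q = q·A = 1.29×10^5 × 7.0 = 9.04×10^5 W.

Q ≈ 9.04×10^5 W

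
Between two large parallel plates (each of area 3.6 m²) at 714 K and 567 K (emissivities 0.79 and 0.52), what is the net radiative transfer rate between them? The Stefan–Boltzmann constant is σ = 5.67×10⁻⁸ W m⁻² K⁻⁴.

For two large parallel gray plates, q = σ(T₁⁴ − T₂⁴) / (1/ε₁ + 1/ε₂ − 1).
1/ε₁ + 1/ε₂ − 1 = 1/0.79 + 1/0.52 − 1 = 2.189.
T₁⁴ − T₂⁴ = 2.60×10^11 − 1.03×10^11 = 1.57×10^11 K⁴.
q = 5.67×10⁻⁸ × 1.57×10^11 / 2.189 = 4050 W/m².
Q = q·A = 4050 × 3.6 = 14600 W.

Q ≈ 14600 W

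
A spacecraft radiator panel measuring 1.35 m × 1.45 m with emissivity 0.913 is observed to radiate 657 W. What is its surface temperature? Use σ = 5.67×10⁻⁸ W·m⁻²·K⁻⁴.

A = 1.35 × 1.45 = 1.96 m².
From P = εσAT⁴, T = (P / εσA)^(1/4) = (657 / (0.913 × 5.67×10⁻⁸ × 1.96))^(1/4).
T = (6.48×10^9)^(1/4) = 284 K.

T ≈ 284 K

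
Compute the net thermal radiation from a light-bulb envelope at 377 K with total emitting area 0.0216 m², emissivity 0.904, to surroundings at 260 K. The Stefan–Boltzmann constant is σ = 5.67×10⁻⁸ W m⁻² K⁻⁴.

Q ≈ 17.3 W

Q = εσA(T⁴ − T_s⁴). T⁴ − T_s⁴ = (377)⁴ − (260)⁴ = 2.02×10^10 − 4.57×10^9 = 1.56×10^10 K⁴.
Q = 0.904 × 5.67×10⁻⁸ × 0.0216 × 1.56×10^10 = 17.3 W.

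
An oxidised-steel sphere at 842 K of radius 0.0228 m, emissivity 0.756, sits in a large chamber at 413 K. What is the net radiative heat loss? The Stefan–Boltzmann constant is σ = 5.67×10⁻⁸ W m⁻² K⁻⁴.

A = 4πr² = 4π × (0.0228)² = 6.53×10^-3 m².
Q = εσA(T⁴ − T_s⁴). T⁴ − T_s⁴ = (842)⁴ − (413)⁴ = 5.03×10^11 − 2.91×10^10 = 4.74×10^11 K⁴.
Q = 0.756 × 5.67×10⁻⁸ × 6.53×10^-3 × 4.74×10^11 = 133 W.

Q ≈ 133 W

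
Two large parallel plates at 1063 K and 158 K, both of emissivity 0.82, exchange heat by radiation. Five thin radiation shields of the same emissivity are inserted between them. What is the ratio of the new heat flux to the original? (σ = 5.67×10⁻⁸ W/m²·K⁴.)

ratio ≈ 0.167

With N identical shields there are N+1 = 6 gaps in series, each with the same radiative resistance, so the flux falls to 1/(N+1) of its unshielded value.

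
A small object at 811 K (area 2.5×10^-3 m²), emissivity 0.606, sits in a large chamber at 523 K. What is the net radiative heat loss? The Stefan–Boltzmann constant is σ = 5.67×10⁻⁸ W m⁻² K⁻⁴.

Q = εσA(T⁴ − T_s⁴). T⁴ − T_s⁴ = (811)⁴ − (523)⁴ = 4.33×10^11 − 7.48×10^10 = 3.58×10^11 K⁴.
Q = 0.606 × 5.67×10⁻⁸ × 2.50×10^-3 × 3.58×10^11 = 30.7 W.

Q ≈ 30.7 W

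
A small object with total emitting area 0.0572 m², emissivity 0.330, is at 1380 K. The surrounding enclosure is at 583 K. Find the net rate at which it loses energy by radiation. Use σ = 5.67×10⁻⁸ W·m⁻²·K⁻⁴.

Q = εσA(T⁴ − T_s⁴). T⁴ − T_s⁴ = (1380)⁴ − (583)⁴ = 3.63×10^12 − 1.16×10^11 = 3.51×10^12 K⁴.
Q = 0.330 × 5.67×10⁻⁸ × 0.0572 × 3.51×10^12 = 3760 W.

Q ≈ 3760 W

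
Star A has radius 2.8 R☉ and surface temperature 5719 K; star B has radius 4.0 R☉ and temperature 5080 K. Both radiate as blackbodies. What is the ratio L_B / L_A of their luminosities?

L_B/L_A ≈ 1.27

L = 4πR²σT⁴ ∝ R²T⁴, so L_B/L_A = (4.0/2.8)² × (5080/5719)⁴ = 2.04 × 0.623 = 1.27.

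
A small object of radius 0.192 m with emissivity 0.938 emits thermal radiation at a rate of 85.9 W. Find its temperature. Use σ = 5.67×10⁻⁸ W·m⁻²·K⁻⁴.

A = 4πr² = 4π × (0.192)² = 0.463 m².
From P = εσAT⁴, T = (P / εσA)^(1/4) = (85.9 / (0.938 × 5.67×10⁻⁸ × 0.463))^(1/4).
T = (3.49×10^9)^(1/4) = 243 K.

T ≈ 243 K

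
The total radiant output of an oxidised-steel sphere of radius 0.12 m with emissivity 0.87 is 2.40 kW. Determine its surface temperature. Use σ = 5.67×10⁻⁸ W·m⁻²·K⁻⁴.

A = 4πr² = 4π × (0.12)² = 0.181 m².
From P = εσAT⁴, T = (P / εσA)^(1/4) = (2400 / (0.87 × 5.67×10⁻⁸ × 0.181))^(1/4).
T = (2.69×10^11)^(1/4) = 720 K.

T ≈ 720 K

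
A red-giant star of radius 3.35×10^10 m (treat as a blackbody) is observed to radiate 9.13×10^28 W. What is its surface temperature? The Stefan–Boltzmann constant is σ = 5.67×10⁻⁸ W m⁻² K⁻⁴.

A = 4πr² = 4π × (3.35×10^10)² = 1.41×10^22 m².
From P = σAT⁴, T = (P / σA)^(1/4) = (9.13×10^28 / (5.67×10⁻⁸ × 1.41×10^22))^(1/4).
T = (1.14×10^14)^(1/4) = 3270 K.

T ≈ 3270 K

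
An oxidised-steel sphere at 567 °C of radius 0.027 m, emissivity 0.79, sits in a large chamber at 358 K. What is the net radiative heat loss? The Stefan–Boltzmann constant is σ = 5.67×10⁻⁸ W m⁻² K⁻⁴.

Q ≈ 198 W

A = 4πr² = 4π × (0.027)² = 9.16×10^-3 m².
Convert: 567 °C = 840 K.
Q = εσA(T⁴ − T_s⁴). T⁴ − T_s⁴ = (840)⁴ − (358)⁴ = 4.98×10^11 − 1.64×10^10 = 4.81×10^11 K⁴.
Q = 0.79 × 5.67×10⁻⁸ × 9.16×10^-3 × 4.81×10^11 = 198 W.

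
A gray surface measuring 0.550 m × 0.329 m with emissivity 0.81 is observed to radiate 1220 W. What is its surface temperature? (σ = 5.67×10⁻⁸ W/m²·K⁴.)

A = 0.550 × 0.329 = 0.181 m².
From P = εσAT⁴, T = (P / εσA)^(1/4) = (1220 / (0.81 × 5.67×10⁻⁸ × 0.181))^(1/4).
T = (1.47×10^11)^(1/4) = 619 K.

T ≈ 619 K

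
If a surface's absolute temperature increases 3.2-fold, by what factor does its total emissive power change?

factor ≈ 105

P ∝ T⁴, so the power scales as (3.2)⁴ = 105.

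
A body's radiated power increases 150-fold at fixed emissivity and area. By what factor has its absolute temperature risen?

factor ≈ 3.50

P ∝ T⁴ ⇒ T ∝ P^(1/4), so T scales by (150)^(1/4) = 3.50.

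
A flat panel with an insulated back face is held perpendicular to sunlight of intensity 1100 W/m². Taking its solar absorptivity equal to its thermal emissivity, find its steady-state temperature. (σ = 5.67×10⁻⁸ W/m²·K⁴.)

T ≈ 373 K

Absorbed flux αS = emitted flux εσT⁴ (one radiating face); with α = ε, T = (S/σ)^(1/4).
T = (1100 / 5.67×10⁻⁸)^(1/4) = (1.94×10^10)^(1/4).
T = 373 K.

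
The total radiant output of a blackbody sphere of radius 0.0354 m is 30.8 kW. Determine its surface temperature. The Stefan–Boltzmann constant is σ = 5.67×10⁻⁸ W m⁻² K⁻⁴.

T ≈ 2420 K

A = 4πr² = 4π × (0.0354)² = 0.0157 m².
From P = σAT⁴, T = (P / σA)^(1/4) = (30800 / (5.67×10⁻⁸ × 0.0157))^(1/4).
T = (3.45×10^13)^(1/4) = 2420 K.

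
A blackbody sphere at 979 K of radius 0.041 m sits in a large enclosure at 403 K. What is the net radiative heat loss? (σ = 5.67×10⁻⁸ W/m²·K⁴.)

Q ≈ 1070 W

A = 4πr² = 4π × (0.041)² = 0.0211 m².
Q = σA(T⁴ − T_s⁴). T⁴ − T_s⁴ = (979)⁴ − (403)⁴ = 9.19×10^11 − 2.64×10^10 = 8.92×10^11 K⁴.
Q = 5.67×10⁻⁸ × 0.0211 × 8.92×10^11 = 1070 W.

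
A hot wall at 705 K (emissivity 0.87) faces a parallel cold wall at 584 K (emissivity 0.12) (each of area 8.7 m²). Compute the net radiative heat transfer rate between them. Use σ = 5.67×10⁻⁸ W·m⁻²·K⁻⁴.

Q ≈ 7600 W

For two large parallel gray plates, q = σ(T₁⁴ − T₂⁴) / (1/ε₁ + 1/ε₂ − 1).
1/ε₁ + 1/ε₂ − 1 = 1/0.87 + 1/0.12 − 1 = 8.483.
T₁⁴ − T₂⁴ = 2.47×10^11 − 1.16×10^11 = 1.31×10^11 K⁴.
q = 5.67×10⁻⁸ × 1.31×10^11 / 8.483 = 874 W/m².
Q = q·A = 874 × 8.7 = 7600 W.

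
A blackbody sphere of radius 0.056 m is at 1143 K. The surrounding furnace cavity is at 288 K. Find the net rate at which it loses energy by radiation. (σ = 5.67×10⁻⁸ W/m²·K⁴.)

A = 4πr² = 4π × (0.056)² = 0.0394 m².
Q = σA(T⁴ − T_s⁴). T⁴ − T_s⁴ = (1143)⁴ − (288)⁴ = 1.71×10^12 − 6.88×10^9 = 1.70×10^12 K⁴.
Q = 5.67×10⁻⁸ × 0.0394 × 1.70×10^12 = 3800 W.

Q ≈ 3800 W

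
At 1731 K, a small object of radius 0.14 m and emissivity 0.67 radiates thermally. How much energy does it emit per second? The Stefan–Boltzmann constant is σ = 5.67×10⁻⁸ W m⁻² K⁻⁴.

A = 4πr² = 4π × (0.14)² = 0.246 m².
Stefan–Boltzmann: P = εσAT⁴ = 0.67 × 5.67×10⁻⁸ × 0.246 × (1731)⁴ = 0.67 × 5.67×10⁻⁸ × 0.246 × 8.98×10^12.
P = 84000 W.

P ≈ 84000 W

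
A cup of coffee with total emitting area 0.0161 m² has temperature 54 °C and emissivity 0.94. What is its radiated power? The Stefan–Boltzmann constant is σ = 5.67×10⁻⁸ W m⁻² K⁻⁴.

54 °C = 327 K.
Stefan–Boltzmann: P = εσAT⁴ = 0.94 × 5.67×10⁻⁸ × 0.0161 × (327)⁴ = 0.94 × 5.67×10⁻⁸ × 0.0161 × 1.14×10^10.
P = 9.81 W.

P ≈ 9.81 W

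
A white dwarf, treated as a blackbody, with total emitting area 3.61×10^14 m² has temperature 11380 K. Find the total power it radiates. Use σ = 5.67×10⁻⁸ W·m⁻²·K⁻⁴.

P ≈ 3.43×10^23 W

P = σAT⁴ = 5.67×10⁻⁸ × 3.61×10^14 × (11380)⁴ = 5.67×10⁻⁸ × 3.61×10^14 × 1.68×10^16.
P = 3.43×10^23 W.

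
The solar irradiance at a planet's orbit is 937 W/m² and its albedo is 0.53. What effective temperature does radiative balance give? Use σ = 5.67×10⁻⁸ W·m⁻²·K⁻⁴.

T ≈ 210 K

Power absorbed = (1−a)S·πR²; power emitted = 4πR²σT⁴. Equating and cancelling πR²:
T = ((1−a)S / 4σ)^(1/4) = (440 / (4 × 5.67×10⁻⁸))^(1/4) = (1.94×10^9)^(1/4).
T = 210 K.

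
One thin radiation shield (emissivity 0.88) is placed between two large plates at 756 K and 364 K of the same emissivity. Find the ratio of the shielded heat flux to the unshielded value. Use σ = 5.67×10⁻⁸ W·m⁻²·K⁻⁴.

ratio ≈ 0.500

With N identical shields there are N+1 = 2 gaps in series, each with the same radiative resistance, so the flux falls to 1/(N+1) of its unshielded value.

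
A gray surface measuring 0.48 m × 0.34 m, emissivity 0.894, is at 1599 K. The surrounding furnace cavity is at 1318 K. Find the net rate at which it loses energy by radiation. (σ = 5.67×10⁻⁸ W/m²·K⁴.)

Q ≈ 29100 W

A = 0.48 × 0.34 = 0.163 m².
Q = εσA(T⁴ − T_s⁴). T⁴ − T_s⁴ = (1599)⁴ − (1318)⁴ = 6.54×10^12 − 3.02×10^12 = 3.52×10^12 K⁴.
Q = 0.894 × 5.67×10⁻⁸ × 0.163 × 3.52×10^12 = 29100 W.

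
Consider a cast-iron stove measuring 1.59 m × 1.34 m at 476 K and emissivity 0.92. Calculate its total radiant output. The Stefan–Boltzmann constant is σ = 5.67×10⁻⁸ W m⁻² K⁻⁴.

P ≈ 5710 W

A = 1.59 × 1.34 = 2.13 m².
Stefan–Boltzmann: P = εσAT⁴ = 0.92 × 5.67×10⁻⁸ × 2.13 × (476)⁴ = 0.92 × 5.67×10⁻⁸ × 2.13 × 5.13×10^10.
P = 5710 W.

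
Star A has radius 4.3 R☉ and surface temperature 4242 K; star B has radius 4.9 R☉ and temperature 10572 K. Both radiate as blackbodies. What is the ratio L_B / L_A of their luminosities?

L = 4πR²σT⁴ ∝ R²T⁴, so L_B/L_A = (4.9/4.3)² × (10572/4242)⁴ = 1.30 × 38.6 = 50.1.

L_B/L_A ≈ 50.1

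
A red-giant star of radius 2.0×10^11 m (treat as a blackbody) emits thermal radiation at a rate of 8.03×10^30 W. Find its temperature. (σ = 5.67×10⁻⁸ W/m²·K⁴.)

A = 4πr² = 4π × (2.0×10^11)² = 5.03×10^23 m².
From P = σAT⁴, T = (P / σA)^(1/4) = (8.03×10^30 / (5.67×10⁻⁸ × 5.03×10^23))^(1/4).
T = (2.82×10^14)^(1/4) = 4100 K.

T ≈ 4100 K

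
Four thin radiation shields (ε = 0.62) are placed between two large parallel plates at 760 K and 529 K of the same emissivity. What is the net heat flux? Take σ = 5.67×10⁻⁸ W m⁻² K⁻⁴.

Each of the 5 gaps contributes resistance (2/ε − 1) = 2/0.62 − 1 = 2.226; total = 11.13.
q = σ(T₁⁴ − T₂⁴) / 11.13 = 5.67×10⁻⁸ × 2.55×10^11 / 11.13 = 1300 W/m².

q ≈ 1300 W/m²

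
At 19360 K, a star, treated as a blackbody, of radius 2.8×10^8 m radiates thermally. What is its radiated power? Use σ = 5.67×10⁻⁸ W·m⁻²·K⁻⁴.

P ≈ 7.85×10^27 W

A = 4πr² = 4π × (2.8×10^8)² = 9.85×10^17 m².
P = σAT⁴ = 5.67×10⁻⁸ × 9.85×10^17 × (19360)⁴ = 5.67×10⁻⁸ × 9.85×10^17 × 1.40×10^17.
P = 7.85×10^27 W.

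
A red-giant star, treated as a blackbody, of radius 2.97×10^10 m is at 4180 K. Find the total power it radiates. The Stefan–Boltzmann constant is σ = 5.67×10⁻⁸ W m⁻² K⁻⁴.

A = 4πr² = 4π × (2.97×10^10)² = 1.11×10^22 m².
P = σAT⁴ = 5.67×10⁻⁸ × 1.11×10^22 × (4180)⁴ = 5.67×10⁻⁸ × 1.11×10^22 × 3.05×10^14.
P = 1.92×10^29 W.

P ≈ 1.92×10^29 W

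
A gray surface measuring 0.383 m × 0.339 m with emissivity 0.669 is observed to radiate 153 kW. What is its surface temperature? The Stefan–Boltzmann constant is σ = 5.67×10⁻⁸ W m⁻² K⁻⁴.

T ≈ 2360 K

A = 0.383 × 0.339 = 0.130 m².
From P = εσAT⁴, T = (P / εσA)^(1/4) = (1.53×10^5 / (0.669 × 5.67×10⁻⁸ × 0.130))^(1/4).
T = (3.11×10^13)^(1/4) = 2360 K.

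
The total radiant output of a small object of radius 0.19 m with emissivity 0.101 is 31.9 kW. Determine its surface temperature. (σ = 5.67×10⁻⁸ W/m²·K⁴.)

T ≈ 1870 K

A = 4πr² = 4π × (0.19)² = 0.454 m².
From P = εσAT⁴, T = (P / εσA)^(1/4) = (31900 / (0.101 × 5.67×10⁻⁸ × 0.454))^(1/4).
T = (1.23×10^13)^(1/4) = 1870 K.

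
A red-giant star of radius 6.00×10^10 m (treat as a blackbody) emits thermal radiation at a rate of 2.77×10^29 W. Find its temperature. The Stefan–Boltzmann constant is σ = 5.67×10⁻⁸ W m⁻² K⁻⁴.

T ≈ 3220 K

A = 4πr² = 4π × (6.00×10^10)² = 4.52×10^22 m².
From P = σAT⁴, T = (P / σA)^(1/4) = (2.77×10^29 / (5.67×10⁻⁸ × 4.52×10^22))^(1/4).
T = (1.08×10^14)^(1/4) = 3220 K.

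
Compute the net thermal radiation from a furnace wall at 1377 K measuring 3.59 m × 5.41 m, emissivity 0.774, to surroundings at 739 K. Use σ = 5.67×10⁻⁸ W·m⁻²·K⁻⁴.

A = 3.59 × 5.41 = 19.4 m².
Q = εσA(T⁴ − T_s⁴). T⁴ − T_s⁴ = (1377)⁴ − (739)⁴ = 3.60×10^12 − 2.98×10^11 = 3.30×10^12 K⁴.
Q = 0.774 × 5.67×10⁻⁸ × 19.4 × 3.30×10^12 = 2.81×10^6 W.

Q ≈ 2.81×10^6 W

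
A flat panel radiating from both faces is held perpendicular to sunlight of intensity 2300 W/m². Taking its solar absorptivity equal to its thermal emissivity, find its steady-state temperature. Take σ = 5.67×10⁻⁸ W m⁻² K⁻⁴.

T ≈ 377 K

Absorbed flux αS = emitted flux 2εσT⁴ per unit area; with α = ε this gives T = (S/2σ)^(1/4).
T = (2300 / (2 × 5.67×10⁻⁸))^(1/4) = (2.03×10^10)^(1/4).
T = 377 K.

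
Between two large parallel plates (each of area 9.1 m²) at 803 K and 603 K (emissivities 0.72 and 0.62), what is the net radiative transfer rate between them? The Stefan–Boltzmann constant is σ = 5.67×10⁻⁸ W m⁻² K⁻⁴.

For two large parallel gray plates, q = σ(T₁⁴ − T₂⁴) / (1/ε₁ + 1/ε₂ − 1).
1/ε₁ + 1/ε₂ − 1 = 1/0.72 + 1/0.62 − 1 = 2.002.
T₁⁴ − T₂⁴ = 4.16×10^11 − 1.32×10^11 = 2.84×10^11 K⁴.
q = 5.67×10⁻⁸ × 2.84×10^11 / 2.002 = 8030 W/m².
Q = q·A = 8030 × 9.1 = 73100 W.

Q ≈ 73100 W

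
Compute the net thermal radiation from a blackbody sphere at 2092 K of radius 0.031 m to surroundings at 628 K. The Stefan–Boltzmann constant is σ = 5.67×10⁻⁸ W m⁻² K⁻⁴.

Q ≈ 13000 W

A = 4πr² = 4π × (0.031)² = 0.0121 m².
Q = σA(T⁴ − T_s⁴). T⁴ − T_s⁴ = (2092)⁴ − (628)⁴ = 1.92×10^13 − 1.56×10^11 = 1.90×10^13 K⁴.
Q = 5.67×10⁻⁸ × 0.0121 × 1.90×10^13 = 13000 W.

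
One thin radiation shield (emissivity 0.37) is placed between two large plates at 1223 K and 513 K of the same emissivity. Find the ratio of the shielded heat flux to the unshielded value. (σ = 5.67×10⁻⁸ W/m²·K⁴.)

With N identical shields there are N+1 = 2 gaps in series, each with the same radiative resistance, so the flux falls to 1/(N+1) of its unshielded value.

ratio ≈ 0.500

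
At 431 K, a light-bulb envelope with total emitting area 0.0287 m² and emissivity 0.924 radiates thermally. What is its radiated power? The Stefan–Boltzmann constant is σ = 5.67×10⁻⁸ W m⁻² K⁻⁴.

P = εσAT⁴ = 0.924 × 5.67×10⁻⁸ × 0.0287 × (431)⁴ = 0.924 × 5.67×10⁻⁸ × 0.0287 × 3.45×10^10.
P = 51.9 W.

P ≈ 51.9 W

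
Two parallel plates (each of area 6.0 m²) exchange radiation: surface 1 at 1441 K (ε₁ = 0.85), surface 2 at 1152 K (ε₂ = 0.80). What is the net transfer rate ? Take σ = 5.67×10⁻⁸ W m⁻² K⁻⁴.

Q ≈ 6.08×10^5 W

For two large parallel gray plates, q = σ(T₁⁴ − T₂⁴) / (1/ε₁ + 1/ε₂ − 1).
1/ε₁ + 1/ε₂ − 1 = 1/0.85 + 1/0.80 − 1 = 1.426.
T₁⁴ − T₂⁴ = 4.31×10^12 − 1.76×10^12 = 2.55×10^12 K⁴.
q = 5.67×10⁻⁸ × 2.55×10^12 / 1.426 = 1.01×10^5 W/m².
Q = q·A = 1.01×10^5 × 6.0 = 6.08×10^5 W.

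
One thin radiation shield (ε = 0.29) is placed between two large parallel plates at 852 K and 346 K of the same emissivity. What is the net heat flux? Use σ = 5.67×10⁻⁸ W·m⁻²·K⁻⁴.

q ≈ 2460 W/m²

Each of the 2 gaps contributes resistance (2/ε − 1) = 2/0.29 − 1 = 5.897; total = 11.79.
q = σ(T₁⁴ − T₂⁴) / 11.79 = 5.67×10⁻⁸ × 5.13×10^11 / 11.79 = 2460 W/m².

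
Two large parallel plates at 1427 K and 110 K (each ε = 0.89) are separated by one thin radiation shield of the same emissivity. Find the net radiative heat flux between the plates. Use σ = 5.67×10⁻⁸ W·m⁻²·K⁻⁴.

q ≈ 94300 W/m²

Each of the 2 gaps contributes resistance (2/ε − 1) = 2/0.89 − 1 = 1.247; total = 2.494.
q = σ(T₁⁴ − T₂⁴) / 2.494 = 5.67×10⁻⁸ × 4.15×10^12 / 2.494 = 94300 W/m².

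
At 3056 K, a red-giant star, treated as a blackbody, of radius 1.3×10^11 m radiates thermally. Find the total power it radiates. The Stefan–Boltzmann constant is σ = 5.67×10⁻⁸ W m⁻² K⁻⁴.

P ≈ 1.05×10^30 W

A = 4πr² = 4π × (1.3×10^11)² = 2.12×10^23 m².
P = σAT⁴ = 5.67×10⁻⁸ × 2.12×10^23 × (3056)⁴ = 5.67×10⁻⁸ × 2.12×10^23 × 8.72×10^13.
P = 1.05×10^30 W.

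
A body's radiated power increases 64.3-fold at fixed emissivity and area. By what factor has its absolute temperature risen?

P ∝ T⁴ ⇒ T ∝ P^(1/4), so T scales by (64.3)^(1/4) = 2.83.

factor ≈ 2.83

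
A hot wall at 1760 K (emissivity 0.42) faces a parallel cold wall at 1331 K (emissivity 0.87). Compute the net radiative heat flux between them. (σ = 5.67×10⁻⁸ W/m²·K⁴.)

q ≈ 1.45×10^5 W/m²

For two large parallel gray plates, q = σ(T₁⁴ − T₂⁴) / (1/ε₁ + 1/ε₂ − 1).
1/ε₁ + 1/ε₂ − 1 = 1/0.42 + 1/0.87 − 1 = 2.530.
T₁⁴ − T₂⁴ = 9.60×10^12 − 3.14×10^12 = 6.46×10^12 K⁴.
q = 5.67×10⁻⁸ × 6.46×10^12 / 2.530 = 1.45×10^5 W/m².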